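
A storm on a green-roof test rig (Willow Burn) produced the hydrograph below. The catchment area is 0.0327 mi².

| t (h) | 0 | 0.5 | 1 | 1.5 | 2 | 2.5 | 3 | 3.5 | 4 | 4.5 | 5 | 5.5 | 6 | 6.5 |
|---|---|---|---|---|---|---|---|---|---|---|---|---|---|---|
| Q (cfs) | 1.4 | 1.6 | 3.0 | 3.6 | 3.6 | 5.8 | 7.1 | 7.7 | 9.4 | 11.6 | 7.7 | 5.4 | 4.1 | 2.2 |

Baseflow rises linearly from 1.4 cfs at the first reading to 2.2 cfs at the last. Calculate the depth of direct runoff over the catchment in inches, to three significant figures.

Direct runoff: 0.00, 0.14, 1.48, 2.02, 1.95, 4.09, 5.33, 5.87, 7.51, 9.65, 5.68, 3.32, 1.96, 0.00 cfs; ΣQ_DR = 49.00 cfs.
V = ΣQ_DR · Δt = 49.00 × 1800 s = 88200 ft³.
Over A = 0.0327 mi², depth = V / A = 1.16 in.

d ≈ 1.16 in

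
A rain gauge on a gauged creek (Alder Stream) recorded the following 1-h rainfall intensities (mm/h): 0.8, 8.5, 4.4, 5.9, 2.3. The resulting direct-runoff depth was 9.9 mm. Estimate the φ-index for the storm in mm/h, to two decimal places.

φ ≈ 2.97 mm/h

Only the 3 blocks with intensity above φ contribute runoff: 8.5, 4.4, 5.9 mm/h.
Σ(I−φ)·Δt = d  ⇒  (8.5+4.4+5.9 − 3φ)·1 = 9.9
φ = (18.80 − 9.9/1) / 3 = 2.97 mm/h.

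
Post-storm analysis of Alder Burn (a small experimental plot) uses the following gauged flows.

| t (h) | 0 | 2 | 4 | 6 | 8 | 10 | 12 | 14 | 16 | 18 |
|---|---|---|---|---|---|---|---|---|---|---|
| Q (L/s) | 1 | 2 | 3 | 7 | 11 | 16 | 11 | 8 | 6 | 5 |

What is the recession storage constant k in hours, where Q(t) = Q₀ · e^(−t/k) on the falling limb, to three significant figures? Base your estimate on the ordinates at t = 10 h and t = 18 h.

On the falling limb, Q drops from 16 to 5 L/s between t = 10 h and t = 18 h (Δt = 8 h).
k = −Δt / ln(Q₂/Q₁) = −8 / ln(5/16) = 6.88 h.

k ≈ 6.88 h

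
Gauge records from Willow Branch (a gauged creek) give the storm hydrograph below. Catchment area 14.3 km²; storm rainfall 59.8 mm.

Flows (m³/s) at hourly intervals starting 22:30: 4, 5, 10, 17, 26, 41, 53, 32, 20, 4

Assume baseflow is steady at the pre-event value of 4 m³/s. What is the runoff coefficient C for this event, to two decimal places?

ΣQ_DR = 172.0 m³/s; V = ΣQ_DR·Δt = 6.192 × 10^5 m³.
Runoff depth d = V / A = 43.30 mm.
C = d / P = 43.30 / 59.8 = 0.72.

C ≈ 0.72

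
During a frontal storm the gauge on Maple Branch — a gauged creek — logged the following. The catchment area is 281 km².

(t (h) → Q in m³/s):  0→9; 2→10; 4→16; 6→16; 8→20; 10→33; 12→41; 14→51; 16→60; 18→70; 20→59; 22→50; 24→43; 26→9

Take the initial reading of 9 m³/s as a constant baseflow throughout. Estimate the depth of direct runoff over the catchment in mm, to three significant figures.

Direct runoff: 0.0, 1.0, 7.0, 7.0, 11.0, 24.0, 32.0, 42.0, 51.0, 61.0, 50.0, 41.0, 34.0, 0.0 m³/s; ΣQ_DR = 361.0 m³/s.
V = ΣQ_DR · Δt = 361.0 × 7200 s = 2.599 × 10^6 m³.
Over A = 281 km², depth = V / A = 9.25 mm.

d ≈ 9.25 mm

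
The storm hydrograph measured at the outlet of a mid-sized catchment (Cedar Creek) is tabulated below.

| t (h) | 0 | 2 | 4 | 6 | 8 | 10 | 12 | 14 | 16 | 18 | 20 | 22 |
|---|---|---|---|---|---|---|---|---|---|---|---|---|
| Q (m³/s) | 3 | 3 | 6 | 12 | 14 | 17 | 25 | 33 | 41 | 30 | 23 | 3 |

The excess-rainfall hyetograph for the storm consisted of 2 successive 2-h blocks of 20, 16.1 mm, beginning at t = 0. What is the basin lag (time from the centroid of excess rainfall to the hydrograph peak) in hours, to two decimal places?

t_L ≈ 14.11 h

Centroid of excess rainfall: t_c = Σ P_i·t̄_i / ΣP_i = 1.8920 h (block centres at 1, 3 h).
Hydrograph peak occurs at t = 16 h, so basin lag t_L = 16 − 1.8920 = 14.11 h.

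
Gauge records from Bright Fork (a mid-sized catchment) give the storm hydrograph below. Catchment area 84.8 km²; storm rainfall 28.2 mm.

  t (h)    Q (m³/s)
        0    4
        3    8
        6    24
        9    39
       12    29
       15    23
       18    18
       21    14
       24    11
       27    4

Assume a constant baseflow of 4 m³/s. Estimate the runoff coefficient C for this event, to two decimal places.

C ≈ 0.61

ΣQ_DR = 134.0 m³/s; V = ΣQ_DR·Δt = 1.447 × 10^6 m³.
Runoff depth d = V / A = 17.07 mm.
C = d / P = 17.07 / 28.2 = 0.61.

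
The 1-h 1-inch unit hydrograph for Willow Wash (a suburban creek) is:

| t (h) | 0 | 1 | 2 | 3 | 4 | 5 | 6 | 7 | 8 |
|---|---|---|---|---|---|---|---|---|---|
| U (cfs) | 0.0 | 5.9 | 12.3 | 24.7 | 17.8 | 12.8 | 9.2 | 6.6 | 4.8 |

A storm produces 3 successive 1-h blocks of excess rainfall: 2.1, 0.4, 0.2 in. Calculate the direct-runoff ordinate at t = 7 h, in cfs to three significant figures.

Q ≈ 20.1 cfs

By discrete convolution, Q_j = Σ (P_i / 1 in) · U_{j−i}.
At t = 7 h (j=7): Q = (2.1/1)·6.6 + (0.4/1)·9.2 + (0.2/1)·12.8 = 20.1 cfs.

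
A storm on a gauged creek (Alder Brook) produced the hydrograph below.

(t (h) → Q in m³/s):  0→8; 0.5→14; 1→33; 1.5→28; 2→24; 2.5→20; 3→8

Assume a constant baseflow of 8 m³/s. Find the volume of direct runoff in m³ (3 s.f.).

Direct-runoff ordinates (Q − Q_b): 0.0, 6.0, 25.0, 20.0, 16.0, 12.0, 0.0 m³/s.
ΣQ_DR = 79.00 m³/s.
With Δt = 0.5 h = 1800 s, V = ΣQ_DR · Δt = 79.00 × 1800 = 1.42 × 10^5 m³.

V ≈ 1.42 × 10^5 m³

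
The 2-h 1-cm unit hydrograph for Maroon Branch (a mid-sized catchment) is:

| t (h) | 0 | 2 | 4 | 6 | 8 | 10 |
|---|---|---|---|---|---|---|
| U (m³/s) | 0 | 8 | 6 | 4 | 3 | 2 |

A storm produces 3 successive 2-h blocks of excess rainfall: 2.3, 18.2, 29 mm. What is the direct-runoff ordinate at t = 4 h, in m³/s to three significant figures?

By discrete convolution, Q_j = Σ (P_i / 10 mm) · U_{j−i}.
At t = 4 h (j=2): Q = (2.3/10)·6 + (18.2/10)·8 + (29/10)·0 = 15.9 m³/s.

Q ≈ 15.9 m³/s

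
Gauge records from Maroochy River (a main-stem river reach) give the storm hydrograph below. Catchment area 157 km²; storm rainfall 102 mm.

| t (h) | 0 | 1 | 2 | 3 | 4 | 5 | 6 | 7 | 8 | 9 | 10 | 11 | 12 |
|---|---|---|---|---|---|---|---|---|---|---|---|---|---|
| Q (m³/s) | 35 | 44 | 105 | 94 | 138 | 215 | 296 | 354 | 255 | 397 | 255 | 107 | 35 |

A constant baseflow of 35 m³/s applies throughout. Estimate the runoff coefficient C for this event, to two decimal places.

C ≈ 0.42

ΣQ_DR = 1875 m³/s; V = ΣQ_DR·Δt = 6.750 × 10^6 m³.
Runoff depth d = V / A = 42.99 mm.
C = d / P = 42.99 / 102 = 0.42.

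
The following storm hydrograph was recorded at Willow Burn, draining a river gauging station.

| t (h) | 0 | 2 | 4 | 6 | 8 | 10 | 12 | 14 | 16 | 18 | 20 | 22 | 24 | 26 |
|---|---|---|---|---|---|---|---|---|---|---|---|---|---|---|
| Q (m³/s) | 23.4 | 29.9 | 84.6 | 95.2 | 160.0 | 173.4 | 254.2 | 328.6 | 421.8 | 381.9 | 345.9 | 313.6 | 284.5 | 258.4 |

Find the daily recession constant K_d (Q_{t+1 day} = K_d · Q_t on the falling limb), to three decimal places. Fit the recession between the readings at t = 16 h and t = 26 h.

K_d ≈ 0.308

Between t = 16 h and t = 26 h the flow falls from 421.8 to 258.4 m³/s over 5×2 h = 10 h.
Per-interval ratio K = (258.4/421.8)^(1/5) = 0.9066; K_d = K^(24/2) = 0.308.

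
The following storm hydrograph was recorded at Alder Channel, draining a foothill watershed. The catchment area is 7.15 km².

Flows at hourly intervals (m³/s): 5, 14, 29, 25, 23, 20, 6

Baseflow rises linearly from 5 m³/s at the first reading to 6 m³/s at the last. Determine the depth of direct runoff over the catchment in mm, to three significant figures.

Direct runoff: 0.00, 8.83, 23.67, 19.50, 17.33, 14.17, 0.00 m³/s; ΣQ_DR = 83.50 m³/s.
V = ΣQ_DR · Δt = 83.50 × 3600 s = 3.006 × 10^5 m³.
Over A = 7.15 km², depth = V / A = 42.0 mm.

d ≈ 42.0 mm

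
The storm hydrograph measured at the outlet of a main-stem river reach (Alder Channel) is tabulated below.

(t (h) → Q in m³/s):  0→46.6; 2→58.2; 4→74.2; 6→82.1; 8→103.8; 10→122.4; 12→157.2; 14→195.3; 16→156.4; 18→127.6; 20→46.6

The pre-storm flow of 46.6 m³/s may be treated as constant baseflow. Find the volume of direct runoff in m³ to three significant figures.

Direct-runoff ordinates (Q − Q_b): 0.0, 11.6, 27.6, 35.5, 57.2, 75.8, 110.6, 148.7, 109.8, 81.0, 0.0 m³/s.
ΣQ_DR = 657.8 m³/s.
With Δt = 2 h = 7200 s, V = ΣQ_DR · Δt = 657.8 × 7200 = 4.74 × 10^6 m³.

V ≈ 4.74 × 10^6 m³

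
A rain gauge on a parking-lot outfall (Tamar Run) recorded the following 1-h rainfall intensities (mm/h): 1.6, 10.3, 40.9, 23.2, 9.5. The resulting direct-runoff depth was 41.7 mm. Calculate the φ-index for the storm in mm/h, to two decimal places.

φ ≈ 11.20 mm/h

Only the 2 blocks with intensity above φ contribute runoff: 40.9, 23.2 mm/h.
Σ(I−φ)·Δt = d  ⇒  (40.9+23.2 − 2φ)·1 = 41.7
φ = (64.10 − 41.7/1) / 2 = 11.20 mm/h.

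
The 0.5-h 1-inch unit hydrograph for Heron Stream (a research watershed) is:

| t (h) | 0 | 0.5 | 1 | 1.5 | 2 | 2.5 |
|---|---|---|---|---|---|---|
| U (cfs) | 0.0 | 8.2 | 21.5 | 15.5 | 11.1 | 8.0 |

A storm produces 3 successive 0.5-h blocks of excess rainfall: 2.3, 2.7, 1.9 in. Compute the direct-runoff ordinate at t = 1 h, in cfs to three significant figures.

Q ≈ 71.6 cfs

By discrete convolution, Q_j = Σ (P_i / 1 in) · U_{j−i}.
At t = 1 h (j=2): Q = (2.3/1)·21.5 + (2.7/1)·8.2 + (1.9/1)·0.0 = 71.6 cfs.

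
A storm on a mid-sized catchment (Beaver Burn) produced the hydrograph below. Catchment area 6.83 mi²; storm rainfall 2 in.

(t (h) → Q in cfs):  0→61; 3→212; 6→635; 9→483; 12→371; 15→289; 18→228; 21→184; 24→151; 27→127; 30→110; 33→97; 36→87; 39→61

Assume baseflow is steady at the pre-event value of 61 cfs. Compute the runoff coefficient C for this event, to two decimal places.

ΣQ_DR = 2242 cfs; V = ΣQ_DR·Δt = 2.421 × 10^7 ft³.
Runoff depth d = V / A = 1.526 in.
C = d / P = 1.526 / 2 = 0.76.

C ≈ 0.76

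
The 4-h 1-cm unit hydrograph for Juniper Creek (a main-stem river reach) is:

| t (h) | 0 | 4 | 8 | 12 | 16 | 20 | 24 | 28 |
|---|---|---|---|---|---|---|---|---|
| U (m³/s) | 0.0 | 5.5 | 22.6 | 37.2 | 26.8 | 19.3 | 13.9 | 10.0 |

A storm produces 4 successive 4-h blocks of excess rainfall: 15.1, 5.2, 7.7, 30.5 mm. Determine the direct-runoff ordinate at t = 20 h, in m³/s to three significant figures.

By discrete convolution, Q_j = Σ (P_i / 10 mm) · U_{j−i}.
At t = 20 h (j=5): Q = (15.1/10)·19.3 + (5.2/10)·26.8 + (7.7/10)·37.2 + (30.5/10)·22.6 = 141 m³/s.

Q ≈ 141 m³/s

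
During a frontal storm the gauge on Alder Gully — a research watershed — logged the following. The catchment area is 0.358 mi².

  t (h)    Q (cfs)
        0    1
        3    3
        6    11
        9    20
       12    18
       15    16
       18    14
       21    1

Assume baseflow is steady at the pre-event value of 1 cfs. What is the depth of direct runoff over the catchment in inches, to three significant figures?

Direct runoff: 0.0, 2.0, 10.0, 19.0, 17.0, 15.0, 13.0, 0.0 cfs; ΣQ_DR = 76.00 cfs.
V = ΣQ_DR · Δt = 76.00 × 10800 s = 8.208 × 10^5 ft³.
Over A = 0.358 mi², depth = V / A = 0.987 in.

d ≈ 0.987 in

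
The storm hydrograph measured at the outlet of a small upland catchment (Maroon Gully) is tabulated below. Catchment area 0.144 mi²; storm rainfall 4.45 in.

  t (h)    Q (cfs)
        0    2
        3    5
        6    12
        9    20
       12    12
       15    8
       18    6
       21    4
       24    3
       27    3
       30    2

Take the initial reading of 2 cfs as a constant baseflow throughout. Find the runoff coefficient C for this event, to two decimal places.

ΣQ_DR = 55.00 cfs; V = ΣQ_DR·Δt = 5.940 × 10^5 ft³.
Runoff depth d = V / A = 1.776 in.
C = d / P = 1.776 / 4.45 = 0.40.

C ≈ 0.40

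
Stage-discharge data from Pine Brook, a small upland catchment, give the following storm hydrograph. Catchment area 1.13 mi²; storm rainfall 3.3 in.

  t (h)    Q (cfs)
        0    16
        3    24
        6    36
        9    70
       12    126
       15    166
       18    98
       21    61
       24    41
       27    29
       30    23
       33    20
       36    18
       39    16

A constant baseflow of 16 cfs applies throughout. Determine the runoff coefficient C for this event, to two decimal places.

C ≈ 0.65

ΣQ_DR = 520.0 cfs; V = ΣQ_DR·Δt = 5.616 × 10^6 ft³.
Runoff depth d = V / A = 2.139 in.
C = d / P = 2.139 / 3.3 = 0.65.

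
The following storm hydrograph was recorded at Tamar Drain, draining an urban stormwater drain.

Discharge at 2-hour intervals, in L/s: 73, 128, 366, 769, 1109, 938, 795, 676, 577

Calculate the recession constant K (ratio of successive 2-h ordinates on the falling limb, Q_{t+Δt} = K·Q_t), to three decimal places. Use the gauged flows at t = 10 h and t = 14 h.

Using the recession-limb readings at t = 10 h and t = 14 h: Q falls from 938 to 676 L/s over 2 intervals.
K = (Q₂/Q₁)^(1/2) = (676/938)^(1/2) = 0.849.

K ≈ 0.849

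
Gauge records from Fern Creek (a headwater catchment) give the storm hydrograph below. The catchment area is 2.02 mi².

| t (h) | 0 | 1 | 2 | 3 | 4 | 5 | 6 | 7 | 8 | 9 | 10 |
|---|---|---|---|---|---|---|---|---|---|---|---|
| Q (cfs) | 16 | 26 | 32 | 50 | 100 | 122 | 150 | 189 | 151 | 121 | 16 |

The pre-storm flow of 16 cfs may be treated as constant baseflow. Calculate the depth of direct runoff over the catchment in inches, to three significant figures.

Direct runoff: 0.0, 10.0, 16.0, 34.0, 84.0, 106.0, 134.0, 173.0, 135.0, 105.0, 0.0 cfs; ΣQ_DR = 797.0 cfs.
V = ΣQ_DR · Δt = 797.0 × 3600 s = 2.869 × 10^6 ft³.
Over A = 2.02 mi², depth = V / A = 0.611 in.

d ≈ 0.611 in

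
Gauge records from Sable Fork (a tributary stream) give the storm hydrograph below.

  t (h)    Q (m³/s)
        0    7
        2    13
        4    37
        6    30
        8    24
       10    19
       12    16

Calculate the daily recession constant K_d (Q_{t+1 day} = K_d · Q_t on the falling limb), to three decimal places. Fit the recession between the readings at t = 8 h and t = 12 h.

Between t = 8 h and t = 12 h the flow falls from 24 to 16 m³/s over 2×2 h = 4 h.
Per-interval ratio K = (16/24)^(1/2) = 0.8165; K_d = K^(24/2) = 0.088.

K_d ≈ 0.088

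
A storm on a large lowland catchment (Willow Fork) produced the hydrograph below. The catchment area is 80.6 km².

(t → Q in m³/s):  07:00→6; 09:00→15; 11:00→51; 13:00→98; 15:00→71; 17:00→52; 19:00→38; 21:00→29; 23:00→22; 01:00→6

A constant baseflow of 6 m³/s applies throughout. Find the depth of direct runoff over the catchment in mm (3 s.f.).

d ≈ 29.3 mm

Direct runoff: 0.0, 9.0, 45.0, 92.0, 65.0, 46.0, 32.0, 23.0, 16.0, 0.0 m³/s; ΣQ_DR = 328.0 m³/s.
V = ΣQ_DR · Δt = 328.0 × 7200 s = 2.362 × 10^6 m³.
Over A = 80.6 km², depth = V / A = 29.3 mm.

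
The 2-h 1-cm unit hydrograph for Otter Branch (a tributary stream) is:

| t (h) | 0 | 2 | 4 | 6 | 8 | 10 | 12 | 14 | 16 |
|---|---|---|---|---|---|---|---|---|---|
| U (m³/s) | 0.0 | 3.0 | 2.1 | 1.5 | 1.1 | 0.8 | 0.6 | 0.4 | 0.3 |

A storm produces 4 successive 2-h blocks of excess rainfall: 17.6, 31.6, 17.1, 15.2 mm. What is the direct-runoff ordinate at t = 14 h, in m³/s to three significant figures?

Q ≈ 5.64 m³/s

By discrete convolution, Q_j = Σ (P_i / 10 mm) · U_{j−i}.
At t = 14 h (j=7): Q = (17.6/10)·0.4 + (31.6/10)·0.6 + (17.1/10)·0.8 + (15.2/10)·1.1 = 5.64 m³/s.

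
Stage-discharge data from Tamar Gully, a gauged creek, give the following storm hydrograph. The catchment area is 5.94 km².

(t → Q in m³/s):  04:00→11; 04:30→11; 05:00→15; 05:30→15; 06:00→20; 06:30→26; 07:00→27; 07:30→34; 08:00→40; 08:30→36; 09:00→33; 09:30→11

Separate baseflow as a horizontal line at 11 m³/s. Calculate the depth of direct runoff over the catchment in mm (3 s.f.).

Direct runoff: 0.0, 0.0, 4.0, 4.0, 9.0, 15.0, 16.0, 23.0, 29.0, 25.0, 22.0, 0.0 m³/s; ΣQ_DR = 147.0 m³/s.
V = ΣQ_DR · Δt = 147.0 × 1800 s = 2.646 × 10^5 m³.
Over A = 5.94 km², depth = V / A = 44.5 mm.

d ≈ 44.5 mm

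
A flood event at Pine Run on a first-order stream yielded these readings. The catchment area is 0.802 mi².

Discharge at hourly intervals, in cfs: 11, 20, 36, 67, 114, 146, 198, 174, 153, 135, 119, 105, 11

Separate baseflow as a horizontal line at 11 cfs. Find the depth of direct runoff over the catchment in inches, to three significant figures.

Direct runoff: 0.0, 9.0, 25.0, 56.0, 103.0, 135.0, 187.0, 163.0, 142.0, 124.0, 108.0, 94.0, 0.0 cfs; ΣQ_DR = 1146 cfs.
V = ΣQ_DR · Δt = 1146 × 3600 s = 4.126 × 10^6 ft³.
Over A = 0.802 mi², depth = V / A = 2.21 in.

d ≈ 2.21 in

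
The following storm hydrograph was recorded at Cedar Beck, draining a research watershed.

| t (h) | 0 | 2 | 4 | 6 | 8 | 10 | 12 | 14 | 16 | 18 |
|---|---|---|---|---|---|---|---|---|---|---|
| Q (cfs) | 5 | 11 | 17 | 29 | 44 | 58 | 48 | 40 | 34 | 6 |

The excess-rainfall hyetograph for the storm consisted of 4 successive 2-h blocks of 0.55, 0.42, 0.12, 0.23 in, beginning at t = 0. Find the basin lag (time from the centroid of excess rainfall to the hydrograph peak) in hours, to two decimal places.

Centroid of excess rainfall: t_c = Σ P_i·t̄_i / ΣP_i = 3.0455 h (block centres at 1, 3, 5, 7 h).
Hydrograph peak occurs at t = 10 h, so basin lag t_L = 10 − 3.0455 = 6.95 h.

t_L ≈ 6.95 h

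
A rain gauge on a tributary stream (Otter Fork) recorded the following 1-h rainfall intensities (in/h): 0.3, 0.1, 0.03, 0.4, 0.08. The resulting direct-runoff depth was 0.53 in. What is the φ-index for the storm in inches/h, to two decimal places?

φ ≈ 0.09 in/h

Only the 3 blocks with intensity above φ contribute runoff: 0.3, 0.1, 0.4 in/h.
Σ(I−φ)·Δt = d  ⇒  (0.3+0.1+0.4 − 3φ)·1 = 0.53
φ = (0.8000 − 0.53/1) / 3 = 0.09 in/h.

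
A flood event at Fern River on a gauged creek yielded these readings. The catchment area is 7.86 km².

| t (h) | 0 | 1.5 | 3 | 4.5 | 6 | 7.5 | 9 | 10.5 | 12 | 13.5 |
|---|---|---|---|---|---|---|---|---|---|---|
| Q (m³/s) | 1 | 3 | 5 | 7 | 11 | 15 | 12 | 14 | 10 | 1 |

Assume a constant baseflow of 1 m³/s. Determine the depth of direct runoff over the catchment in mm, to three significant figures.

Direct runoff: 0.0, 2.0, 4.0, 6.0, 10.0, 14.0, 11.0, 13.0, 9.0, 0.0 m³/s; ΣQ_DR = 69.00 m³/s.
V = ΣQ_DR · Δt = 69.00 × 5400 s = 3.726 × 10^5 m³.
Over A = 7.86 km², depth = V / A = 47.4 mm.

d ≈ 47.4 mm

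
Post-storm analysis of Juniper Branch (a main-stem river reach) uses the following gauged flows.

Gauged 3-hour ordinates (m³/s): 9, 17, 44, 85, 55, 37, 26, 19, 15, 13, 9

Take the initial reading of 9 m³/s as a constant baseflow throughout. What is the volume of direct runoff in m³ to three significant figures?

V ≈ 2.48 × 10^6 m³

Direct-runoff ordinates (Q − Q_b): 0.0, 8.0, 35.0, 76.0, 46.0, 28.0, 17.0, 10.0, 6.0, 4.0, 0.0 m³/s.
ΣQ_DR = 230.0 m³/s.
With Δt = 3 h = 10800 s, V = ΣQ_DR · Δt = 230.0 × 10800 = 2.48 × 10^6 m³.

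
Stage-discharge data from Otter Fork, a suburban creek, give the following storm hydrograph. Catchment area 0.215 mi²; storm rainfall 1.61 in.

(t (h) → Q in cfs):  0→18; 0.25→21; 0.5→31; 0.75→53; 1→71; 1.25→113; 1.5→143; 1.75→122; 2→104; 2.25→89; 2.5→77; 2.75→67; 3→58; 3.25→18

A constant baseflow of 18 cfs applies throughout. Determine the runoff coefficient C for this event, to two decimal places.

C ≈ 0.82

ΣQ_DR = 733.0 cfs; V = ΣQ_DR·Δt = 6.597 × 10^5 ft³.
Runoff depth d = V / A = 1.321 in.
C = d / P = 1.321 / 1.61 = 0.82.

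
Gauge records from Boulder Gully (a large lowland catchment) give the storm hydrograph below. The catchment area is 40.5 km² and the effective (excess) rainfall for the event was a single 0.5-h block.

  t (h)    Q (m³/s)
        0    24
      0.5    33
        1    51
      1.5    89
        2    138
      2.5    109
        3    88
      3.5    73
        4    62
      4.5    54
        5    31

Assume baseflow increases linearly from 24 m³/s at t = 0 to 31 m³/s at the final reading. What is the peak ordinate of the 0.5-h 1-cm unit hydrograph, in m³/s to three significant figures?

U_p ≈ 55.7 m³/s

Direct runoff: 0.00, 8.30, 25.60, 62.90, 111.20, 81.50, 59.80, 44.10, 32.40, 23.70, 0.00 m³/s; ΣQ_DR = 449.5 m³/s, peak = 111.20 m³/s.
Runoff depth d = ΣQ_DR·Δt / A = 449.5 × 1800 / (40.5 km²) = 19.98 mm.
The 1-cm UH is the DRH scaled by (10 mm)/d, so U_p = 111.20 × 10/19.98 = 55.7 m³/s.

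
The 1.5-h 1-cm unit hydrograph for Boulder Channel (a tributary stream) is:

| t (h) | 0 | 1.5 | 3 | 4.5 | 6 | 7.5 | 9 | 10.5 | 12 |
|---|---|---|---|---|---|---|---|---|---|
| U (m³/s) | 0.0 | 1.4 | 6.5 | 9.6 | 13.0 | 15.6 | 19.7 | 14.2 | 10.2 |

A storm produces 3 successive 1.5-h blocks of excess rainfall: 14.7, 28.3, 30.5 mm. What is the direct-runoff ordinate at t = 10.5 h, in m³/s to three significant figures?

By discrete convolution, Q_j = Σ (P_i / 10 mm) · U_{j−i}.
At t = 10.5 h (j=7): Q = (14.7/10)·14.2 + (28.3/10)·19.7 + (30.5/10)·15.6 = 124 m³/s.

Q ≈ 124 m³/s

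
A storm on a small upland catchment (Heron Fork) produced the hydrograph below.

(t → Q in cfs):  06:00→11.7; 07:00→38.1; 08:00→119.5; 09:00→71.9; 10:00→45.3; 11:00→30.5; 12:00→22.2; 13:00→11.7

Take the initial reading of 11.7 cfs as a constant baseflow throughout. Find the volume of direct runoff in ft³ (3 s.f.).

Direct-runoff ordinates (Q − Q_b): 0.0, 26.4, 107.8, 60.2, 33.6, 18.8, 10.5, 0.0 cfs.
ΣQ_DR = 257.3 cfs.
With Δt = 1 h = 3600 s, V = ΣQ_DR · Δt = 257.3 × 3600 = 9.26 × 10^5 ft³.

V ≈ 9.26 × 10^5 ft³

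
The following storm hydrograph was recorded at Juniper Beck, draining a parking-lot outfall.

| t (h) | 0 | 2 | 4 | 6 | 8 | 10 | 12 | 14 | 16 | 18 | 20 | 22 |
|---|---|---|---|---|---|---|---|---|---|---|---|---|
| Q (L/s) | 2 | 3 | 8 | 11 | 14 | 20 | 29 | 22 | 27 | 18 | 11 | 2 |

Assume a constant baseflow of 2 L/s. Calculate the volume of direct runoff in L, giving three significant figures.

V ≈ 1.03 × 10^6 L

Direct-runoff ordinates (Q − Q_b): 0.0, 1.0, 6.0, 9.0, 12.0, 18.0, 27.0, 20.0, 25.0, 16.0, 9.0, 0.0 L/s.
ΣQ_DR = 143.0 L/s.
With Δt = 2 h = 7200 s, V = ΣQ_DR · Δt = 143.0 × 7200 = 1.03 × 10^6 L.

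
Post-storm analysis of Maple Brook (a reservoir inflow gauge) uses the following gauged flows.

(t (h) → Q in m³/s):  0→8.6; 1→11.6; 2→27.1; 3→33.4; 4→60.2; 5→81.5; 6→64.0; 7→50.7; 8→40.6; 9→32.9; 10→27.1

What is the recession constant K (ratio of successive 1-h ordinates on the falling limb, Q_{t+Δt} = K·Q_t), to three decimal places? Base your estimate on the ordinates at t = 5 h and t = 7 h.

K ≈ 0.789

Using the recession-limb readings at t = 5 h and t = 7 h: Q falls from 81.5 to 50.7 m³/s over 2 intervals.
K = (Q₂/Q₁)^(1/2) = (50.7/81.5)^(1/2) = 0.789.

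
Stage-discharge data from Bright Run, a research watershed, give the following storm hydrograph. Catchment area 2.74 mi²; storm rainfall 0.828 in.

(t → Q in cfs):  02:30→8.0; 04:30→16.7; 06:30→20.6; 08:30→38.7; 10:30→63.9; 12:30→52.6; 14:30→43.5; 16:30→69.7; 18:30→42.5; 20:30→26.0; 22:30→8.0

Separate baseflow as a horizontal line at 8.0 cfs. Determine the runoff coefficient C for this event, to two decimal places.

C ≈ 0.41

ΣQ_DR = 302.2 cfs; V = ΣQ_DR·Δt = 2.176 × 10^6 ft³.
Runoff depth d = V / A = 0.3418 in.
C = d / P = 0.3418 / 0.828 = 0.41.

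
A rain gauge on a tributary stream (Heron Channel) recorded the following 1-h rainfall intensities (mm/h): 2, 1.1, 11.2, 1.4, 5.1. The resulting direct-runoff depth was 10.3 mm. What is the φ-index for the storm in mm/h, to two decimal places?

Only the 2 blocks with intensity above φ contribute runoff: 11.2, 5.1 mm/h.
Σ(I−φ)·Δt = d  ⇒  (11.2+5.1 − 2φ)·1 = 10.3
φ = (16.30 − 10.3/1) / 2 = 3.00 mm/h.

φ ≈ 3.00 mm/h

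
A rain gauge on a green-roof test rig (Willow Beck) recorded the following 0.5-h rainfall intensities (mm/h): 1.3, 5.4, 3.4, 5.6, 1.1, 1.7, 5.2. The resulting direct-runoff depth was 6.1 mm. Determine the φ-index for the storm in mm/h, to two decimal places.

φ ≈ 1.85 mm/h

Only the 4 blocks with intensity above φ contribute runoff: 5.4, 3.4, 5.6, 5.2 mm/h.
Σ(I−φ)·Δt = d  ⇒  (5.4+3.4+5.6+5.2 − 4φ)·0.5 = 6.1
φ = (19.60 − 6.1/0.5) / 4 = 1.85 mm/h.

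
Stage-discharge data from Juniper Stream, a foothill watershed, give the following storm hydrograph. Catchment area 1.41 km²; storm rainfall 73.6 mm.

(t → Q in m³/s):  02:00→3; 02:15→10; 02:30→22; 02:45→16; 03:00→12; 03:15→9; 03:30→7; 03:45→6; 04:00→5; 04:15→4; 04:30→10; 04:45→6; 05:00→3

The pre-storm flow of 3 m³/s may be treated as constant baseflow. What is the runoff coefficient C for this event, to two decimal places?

ΣQ_DR = 74.00 m³/s; V = ΣQ_DR·Δt = 66600 m³.
Runoff depth d = V / A = 47.23 mm.
C = d / P = 47.23 / 73.6 = 0.64.

C ≈ 0.64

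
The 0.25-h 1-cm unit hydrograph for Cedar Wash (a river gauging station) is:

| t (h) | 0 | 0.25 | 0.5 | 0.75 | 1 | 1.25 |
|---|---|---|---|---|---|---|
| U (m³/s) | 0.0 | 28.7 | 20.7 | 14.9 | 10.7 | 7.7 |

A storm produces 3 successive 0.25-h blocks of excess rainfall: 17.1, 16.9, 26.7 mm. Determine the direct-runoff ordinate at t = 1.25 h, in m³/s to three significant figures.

By discrete convolution, Q_j = Σ (P_i / 10 mm) · U_{j−i}.
At t = 1.25 h (j=5): Q = (17.1/10)·7.7 + (16.9/10)·10.7 + (26.7/10)·14.9 = 71.0 m³/s.

Q ≈ 71.0 m³/s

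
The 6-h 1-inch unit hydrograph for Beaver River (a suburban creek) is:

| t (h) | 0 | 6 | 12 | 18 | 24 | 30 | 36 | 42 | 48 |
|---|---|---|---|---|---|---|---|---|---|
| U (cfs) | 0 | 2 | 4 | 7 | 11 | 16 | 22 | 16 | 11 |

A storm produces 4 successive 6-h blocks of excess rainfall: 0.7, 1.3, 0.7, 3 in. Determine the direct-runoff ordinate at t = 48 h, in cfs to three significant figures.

Q ≈ 91.9 cfs

By discrete convolution, Q_j = Σ (P_i / 1 in) · U_{j−i}.
At t = 48 h (j=8): Q = (0.7/1)·11 + (1.3/1)·16 + (0.7/1)·22 + (3/1)·16 = 91.9 cfs.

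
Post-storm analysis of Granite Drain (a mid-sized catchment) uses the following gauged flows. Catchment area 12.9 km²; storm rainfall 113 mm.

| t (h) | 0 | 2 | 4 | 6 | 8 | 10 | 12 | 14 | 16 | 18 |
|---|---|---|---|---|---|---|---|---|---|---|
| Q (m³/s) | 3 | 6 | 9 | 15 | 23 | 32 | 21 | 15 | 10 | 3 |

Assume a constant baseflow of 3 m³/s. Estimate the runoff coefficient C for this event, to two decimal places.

ΣQ_DR = 107.0 m³/s; V = ΣQ_DR·Δt = 7.704 × 10^5 m³.
Runoff depth d = V / A = 59.72 mm.
C = d / P = 59.72 / 113 = 0.53.

C ≈ 0.53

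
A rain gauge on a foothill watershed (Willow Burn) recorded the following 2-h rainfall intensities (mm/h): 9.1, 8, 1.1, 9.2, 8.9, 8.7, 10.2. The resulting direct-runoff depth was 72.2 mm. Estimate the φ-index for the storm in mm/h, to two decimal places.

Only the 6 blocks with intensity above φ contribute runoff: 9.1, 8, 9.2, 8.9, 8.7, 10.2 mm/h.
Σ(I−φ)·Δt = d  ⇒  (9.1+8+9.2+8.9+8.7+10.2 − 6φ)·2 = 72.2
φ = (54.10 − 72.2/2) / 6 = 3.00 mm/h.

φ ≈ 3.00 mm/h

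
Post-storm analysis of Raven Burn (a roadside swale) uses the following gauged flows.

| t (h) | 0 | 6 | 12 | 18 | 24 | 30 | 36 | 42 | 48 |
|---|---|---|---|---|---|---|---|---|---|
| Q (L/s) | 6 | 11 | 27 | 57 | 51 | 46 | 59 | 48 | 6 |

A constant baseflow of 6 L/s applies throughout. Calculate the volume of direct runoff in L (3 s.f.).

V ≈ 5.55 × 10^6 L

Direct-runoff ordinates (Q − Q_b): 0.0, 5.0, 21.0, 51.0, 45.0, 40.0, 53.0, 42.0, 0.0 L/s.
ΣQ_DR = 257.0 L/s.
With Δt = 6 h = 21600 s, V = ΣQ_DR · Δt = 257.0 × 21600 = 5.55 × 10^6 L.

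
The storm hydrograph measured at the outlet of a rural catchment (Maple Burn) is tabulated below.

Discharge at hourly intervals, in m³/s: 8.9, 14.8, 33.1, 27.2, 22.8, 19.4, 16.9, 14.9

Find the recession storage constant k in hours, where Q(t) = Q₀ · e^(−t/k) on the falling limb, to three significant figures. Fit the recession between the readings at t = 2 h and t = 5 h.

k ≈ 5.62 h

On the falling limb, Q drops from 33.1 to 19.4 m³/s between t = 2 h and t = 5 h (Δt = 3 h).
k = −Δt / ln(Q₂/Q₁) = −3 / ln(19.4/33.1) = 5.62 h.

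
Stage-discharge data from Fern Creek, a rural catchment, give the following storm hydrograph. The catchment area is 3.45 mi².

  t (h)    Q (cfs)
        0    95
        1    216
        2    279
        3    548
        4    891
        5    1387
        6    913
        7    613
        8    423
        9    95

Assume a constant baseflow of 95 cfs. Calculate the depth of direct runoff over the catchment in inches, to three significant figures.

Direct runoff: 0.0, 121.0, 184.0, 453.0, 796.0, 1292.0, 818.0, 518.0, 328.0, 0.0 cfs; ΣQ_DR = 4510 cfs.
V = ΣQ_DR · Δt = 4510 × 3600 s = 1.624 × 10^7 ft³.
Over A = 3.45 mi², depth = V / A = 2.03 in.

d ≈ 2.03 in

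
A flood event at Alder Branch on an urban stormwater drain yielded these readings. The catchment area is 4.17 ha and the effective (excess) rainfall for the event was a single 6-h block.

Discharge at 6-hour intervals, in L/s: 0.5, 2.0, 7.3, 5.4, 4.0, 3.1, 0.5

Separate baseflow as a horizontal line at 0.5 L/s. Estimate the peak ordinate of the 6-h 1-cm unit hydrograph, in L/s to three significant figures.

Direct runoff: 0.0, 1.5, 6.8, 4.9, 3.5, 2.6, 0.0 L/s; ΣQ_DR = 19.30 L/s, peak = 6.8 L/s.
Runoff depth d = ΣQ_DR·Δt / A = 19.30 × 21600 / (4.17 ha) = 9.997 mm.
The 1-cm UH is the DRH scaled by (10 mm)/d, so U_p = 6.8 × 10/9.997 = 6.80 L/s.

U_p ≈ 6.80 L/s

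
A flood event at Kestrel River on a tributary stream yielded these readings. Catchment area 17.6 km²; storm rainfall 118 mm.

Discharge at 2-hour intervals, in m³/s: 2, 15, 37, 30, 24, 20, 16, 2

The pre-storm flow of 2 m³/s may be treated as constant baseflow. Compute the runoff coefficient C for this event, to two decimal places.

C ≈ 0.45

ΣQ_DR = 130.0 m³/s; V = ΣQ_DR·Δt = 9.360 × 10^5 m³.
Runoff depth d = V / A = 53.18 mm.
C = d / P = 53.18 / 118 = 0.45.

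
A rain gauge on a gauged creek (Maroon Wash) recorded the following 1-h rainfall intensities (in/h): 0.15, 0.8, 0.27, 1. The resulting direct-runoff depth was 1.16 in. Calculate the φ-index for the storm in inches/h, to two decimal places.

Only the 2 blocks with intensity above φ contribute runoff: 0.8, 1 in/h.
Σ(I−φ)·Δt = d  ⇒  (0.8+1 − 2φ)·1 = 1.16
φ = (1.800 − 1.16/1) / 2 = 0.32 in/h.

φ ≈ 0.32 in/h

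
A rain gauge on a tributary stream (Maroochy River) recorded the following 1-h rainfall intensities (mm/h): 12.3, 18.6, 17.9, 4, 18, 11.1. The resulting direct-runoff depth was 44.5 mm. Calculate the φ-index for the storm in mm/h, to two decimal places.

Only the 5 blocks with intensity above φ contribute runoff: 12.3, 18.6, 17.9, 18, 11.1 mm/h.
Σ(I−φ)·Δt = d  ⇒  (12.3+18.6+17.9+18+11.1 − 5φ)·1 = 44.5
φ = (77.90 − 44.5/1) / 5 = 6.68 mm/h.

φ ≈ 6.68 mm/h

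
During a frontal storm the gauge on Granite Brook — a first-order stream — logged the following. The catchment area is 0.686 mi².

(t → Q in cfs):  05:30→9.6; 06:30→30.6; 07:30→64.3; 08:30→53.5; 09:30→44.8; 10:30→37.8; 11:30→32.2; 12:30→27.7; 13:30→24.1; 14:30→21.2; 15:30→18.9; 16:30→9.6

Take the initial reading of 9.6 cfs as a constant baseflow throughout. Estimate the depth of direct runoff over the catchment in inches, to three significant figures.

Direct runoff: 0.0, 21.0, 54.7, 43.9, 35.2, 28.2, 22.6, 18.1, 14.5, 11.6, 9.3, 0.0 cfs; ΣQ_DR = 259.1 cfs.
V = ΣQ_DR · Δt = 259.1 × 3600 s = 9.328 × 10^5 ft³.
Over A = 0.686 mi², depth = V / A = 0.585 in.

d ≈ 0.585 in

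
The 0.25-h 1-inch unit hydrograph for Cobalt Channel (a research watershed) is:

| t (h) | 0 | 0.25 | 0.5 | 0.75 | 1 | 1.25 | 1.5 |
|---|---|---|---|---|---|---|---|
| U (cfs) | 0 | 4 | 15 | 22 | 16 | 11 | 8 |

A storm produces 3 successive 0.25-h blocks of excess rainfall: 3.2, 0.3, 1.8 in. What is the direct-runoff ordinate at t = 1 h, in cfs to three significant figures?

Q ≈ 84.8 cfs

By discrete convolution, Q_j = Σ (P_i / 1 in) · U_{j−i}.
At t = 1 h (j=4): Q = (3.2/1)·16 + (0.3/1)·22 + (1.8/1)·15 = 84.8 cfs.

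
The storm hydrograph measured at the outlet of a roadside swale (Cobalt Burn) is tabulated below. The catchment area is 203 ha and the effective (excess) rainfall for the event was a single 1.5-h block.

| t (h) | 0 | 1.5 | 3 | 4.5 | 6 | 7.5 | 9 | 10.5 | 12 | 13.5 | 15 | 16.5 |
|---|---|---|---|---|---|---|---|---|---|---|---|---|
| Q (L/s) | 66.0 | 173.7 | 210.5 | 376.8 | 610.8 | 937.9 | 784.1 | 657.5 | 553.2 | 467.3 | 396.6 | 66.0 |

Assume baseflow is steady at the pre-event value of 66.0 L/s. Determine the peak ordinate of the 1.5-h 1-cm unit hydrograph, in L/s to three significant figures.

Direct runoff: 0.0, 107.7, 144.5, 310.8, 544.8, 871.9, 718.1, 591.5, 487.2, 401.3, 330.6, 0.0 L/s; ΣQ_DR = 4508 L/s, peak = 871.9 L/s.
Runoff depth d = ΣQ_DR·Δt / A = 4508 × 5400 / (203 ha) = 11.99 mm.
The 1-cm UH is the DRH scaled by (10 mm)/d, so U_p = 871.9 × 10/11.99 = 727 L/s.

U_p ≈ 727 L/s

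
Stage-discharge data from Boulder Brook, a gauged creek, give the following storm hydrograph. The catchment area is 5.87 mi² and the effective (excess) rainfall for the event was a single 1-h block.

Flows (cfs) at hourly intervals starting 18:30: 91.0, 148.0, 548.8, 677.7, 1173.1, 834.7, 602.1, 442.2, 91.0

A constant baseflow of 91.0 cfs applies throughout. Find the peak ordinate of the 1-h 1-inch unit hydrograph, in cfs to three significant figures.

U_p ≈ 1080 cfs

Direct runoff: 0.0, 57.0, 457.8, 586.7, 1082.1, 743.7, 511.1, 351.2, 0.0 cfs; ΣQ_DR = 3790 cfs, peak = 1082.1 cfs.
Runoff depth d = ΣQ_DR·Δt / A = 3790 × 3600 / (5.87 mi²) = 1.000 in.
The 1-inch UH is the DRH scaled by (1 in)/d, so U_p = 1082.1 × 1/1.000 = 1080 cfs.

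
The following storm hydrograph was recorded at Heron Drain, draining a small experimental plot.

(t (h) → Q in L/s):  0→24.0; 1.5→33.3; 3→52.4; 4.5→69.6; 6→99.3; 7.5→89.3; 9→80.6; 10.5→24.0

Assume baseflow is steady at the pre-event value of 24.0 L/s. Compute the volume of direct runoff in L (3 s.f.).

Direct-runoff ordinates (Q − Q_b): 0.0, 9.3, 28.4, 45.6, 75.3, 65.3, 56.6, 0.0 L/s.
ΣQ_DR = 280.5 L/s.
With Δt = 1.5 h = 5400 s, V = ΣQ_DR · Δt = 280.5 × 5400 = 1.51 × 10^6 L.

V ≈ 1.51 × 10^6 L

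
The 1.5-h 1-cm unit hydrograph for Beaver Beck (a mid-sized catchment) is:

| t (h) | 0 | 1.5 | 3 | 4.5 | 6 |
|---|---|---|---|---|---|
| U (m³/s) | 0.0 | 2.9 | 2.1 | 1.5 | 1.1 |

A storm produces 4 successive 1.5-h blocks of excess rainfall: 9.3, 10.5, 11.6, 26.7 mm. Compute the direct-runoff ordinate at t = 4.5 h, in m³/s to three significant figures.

Q ≈ 6.96 m³/s

By discrete convolution, Q_j = Σ (P_i / 10 mm) · U_{j−i}.
At t = 4.5 h (j=3): Q = (9.3/10)·1.5 + (10.5/10)·2.1 + (11.6/10)·2.9 + (26.7/10)·0.0 = 6.96 m³/s.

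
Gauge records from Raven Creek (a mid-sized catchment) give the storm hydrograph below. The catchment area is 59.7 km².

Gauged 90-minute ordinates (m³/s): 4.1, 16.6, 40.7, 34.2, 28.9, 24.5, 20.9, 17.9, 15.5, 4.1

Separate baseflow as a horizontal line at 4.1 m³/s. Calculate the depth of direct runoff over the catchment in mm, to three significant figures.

d ≈ 15.1 mm

Direct runoff: 0.0, 12.5, 36.6, 30.1, 24.8, 20.4, 16.8, 13.8, 11.4, 0.0 m³/s; ΣQ_DR = 166.4 m³/s.
V = ΣQ_DR · Δt = 166.4 × 5400 s = 8.986 × 10^5 m³.
Over A = 59.7 km², depth = V / A = 15.1 mm.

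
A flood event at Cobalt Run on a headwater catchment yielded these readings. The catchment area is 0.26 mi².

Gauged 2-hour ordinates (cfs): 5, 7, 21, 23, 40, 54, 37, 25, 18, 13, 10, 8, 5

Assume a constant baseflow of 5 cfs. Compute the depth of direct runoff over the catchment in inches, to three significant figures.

Direct runoff: 0.0, 2.0, 16.0, 18.0, 35.0, 49.0, 32.0, 20.0, 13.0, 8.0, 5.0, 3.0, 0.0 cfs; ΣQ_DR = 201.0 cfs.
V = ΣQ_DR · Δt = 201.0 × 7200 s = 1.447 × 10^6 ft³.
Over A = 0.26 mi², depth = V / A = 2.40 in.

d ≈ 2.40 in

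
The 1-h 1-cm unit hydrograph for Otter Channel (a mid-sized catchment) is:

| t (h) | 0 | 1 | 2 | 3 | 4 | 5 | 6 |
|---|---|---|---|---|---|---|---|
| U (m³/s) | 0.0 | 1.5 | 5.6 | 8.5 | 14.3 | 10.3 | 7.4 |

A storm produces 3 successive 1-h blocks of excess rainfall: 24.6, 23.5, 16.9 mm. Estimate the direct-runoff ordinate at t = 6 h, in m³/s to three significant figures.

Q ≈ 66.6 m³/s

By discrete convolution, Q_j = Σ (P_i / 10 mm) · U_{j−i}.
At t = 6 h (j=6): Q = (24.6/10)·7.4 + (23.5/10)·10.3 + (16.9/10)·14.3 = 66.6 m³/s.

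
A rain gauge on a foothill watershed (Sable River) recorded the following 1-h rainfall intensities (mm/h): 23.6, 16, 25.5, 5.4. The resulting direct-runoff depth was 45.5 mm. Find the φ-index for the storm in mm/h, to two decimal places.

φ ≈ 6.53 mm/h

Only the 3 blocks with intensity above φ contribute runoff: 23.6, 16, 25.5 mm/h.
Σ(I−φ)·Δt = d  ⇒  (23.6+16+25.5 − 3φ)·1 = 45.5
φ = (65.10 − 45.5/1) / 3 = 6.53 mm/h.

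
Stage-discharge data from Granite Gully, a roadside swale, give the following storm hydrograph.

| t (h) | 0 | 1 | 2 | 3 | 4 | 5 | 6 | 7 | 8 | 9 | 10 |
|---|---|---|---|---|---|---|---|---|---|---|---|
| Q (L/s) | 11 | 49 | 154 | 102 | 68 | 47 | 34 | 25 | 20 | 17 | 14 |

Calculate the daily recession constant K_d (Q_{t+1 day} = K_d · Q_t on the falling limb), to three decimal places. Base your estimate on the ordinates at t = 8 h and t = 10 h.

Between t = 8 h and t = 10 h the flow falls from 20 to 14 L/s over 2×1 h = 2 h.
Per-interval ratio K = (14/20)^(1/2) = 0.8367; K_d = K^(24/1) = 0.014.

K_d ≈ 0.014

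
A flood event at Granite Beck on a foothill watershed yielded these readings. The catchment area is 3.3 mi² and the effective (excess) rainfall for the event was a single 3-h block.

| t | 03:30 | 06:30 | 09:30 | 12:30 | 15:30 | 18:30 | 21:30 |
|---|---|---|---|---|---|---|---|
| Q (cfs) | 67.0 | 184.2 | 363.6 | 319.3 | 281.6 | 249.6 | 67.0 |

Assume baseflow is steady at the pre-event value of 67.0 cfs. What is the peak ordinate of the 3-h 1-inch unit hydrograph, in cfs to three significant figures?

U_p ≈ 198 cfs

Direct runoff: 0.0, 117.2, 296.6, 252.3, 214.6, 182.6, 0.0 cfs; ΣQ_DR = 1063 cfs, peak = 296.6 cfs.
Runoff depth d = ΣQ_DR·Δt / A = 1063 × 10800 / (3.3 mi²) = 1.498 in.
The 1-inch UH is the DRH scaled by (1 in)/d, so U_p = 296.6 × 1/1.498 = 198 cfs.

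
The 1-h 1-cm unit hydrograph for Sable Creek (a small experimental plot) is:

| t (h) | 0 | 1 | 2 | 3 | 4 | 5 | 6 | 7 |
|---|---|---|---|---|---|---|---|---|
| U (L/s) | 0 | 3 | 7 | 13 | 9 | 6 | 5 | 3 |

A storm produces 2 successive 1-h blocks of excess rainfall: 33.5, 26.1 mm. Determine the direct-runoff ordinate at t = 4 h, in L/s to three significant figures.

Q ≈ 64.1 L/s

By discrete convolution, Q_j = Σ (P_i / 10 mm) · U_{j−i}.
At t = 4 h (j=4): Q = (33.5/10)·9 + (26.1/10)·13 = 64.1 L/s.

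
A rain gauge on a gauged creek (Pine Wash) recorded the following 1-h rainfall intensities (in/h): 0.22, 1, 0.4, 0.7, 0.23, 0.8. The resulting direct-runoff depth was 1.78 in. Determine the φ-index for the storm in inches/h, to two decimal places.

Only the 4 blocks with intensity above φ contribute runoff: 1, 0.4, 0.7, 0.8 in/h.
Σ(I−φ)·Δt = d  ⇒  (1+0.4+0.7+0.8 − 4φ)·1 = 1.78
φ = (2.900 − 1.78/1) / 4 = 0.28 in/h.

φ ≈ 0.28 in/h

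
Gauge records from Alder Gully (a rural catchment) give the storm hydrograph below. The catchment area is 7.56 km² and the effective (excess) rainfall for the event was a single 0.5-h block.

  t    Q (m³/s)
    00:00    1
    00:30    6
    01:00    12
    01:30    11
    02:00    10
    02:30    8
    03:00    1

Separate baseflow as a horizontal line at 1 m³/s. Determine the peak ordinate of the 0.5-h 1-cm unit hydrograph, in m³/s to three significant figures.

Direct runoff: 0.0, 5.0, 11.0, 10.0, 9.0, 7.0, 0.0 m³/s; ΣQ_DR = 42.00 m³/s, peak = 11.0 m³/s.
Runoff depth d = ΣQ_DR·Δt / A = 42.00 × 1800 / (7.56 km²) = 10.00 mm.
The 1-cm UH is the DRH scaled by (10 mm)/d, so U_p = 11.0 × 10/10.00 = 11.0 m³/s.

U_p ≈ 11.0 m³/s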